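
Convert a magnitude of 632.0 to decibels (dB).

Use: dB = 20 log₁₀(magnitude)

dB = 20 log₁₀(632.0) = 56.0 dB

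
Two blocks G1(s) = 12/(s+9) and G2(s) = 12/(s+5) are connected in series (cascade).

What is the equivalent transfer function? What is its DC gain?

Series: multiply transfer functions. G_eq = 12/(s+9) × 12/(s+5) = 144/((s+9)(s+5)). DC gain = 144/(9×5) = 3.2.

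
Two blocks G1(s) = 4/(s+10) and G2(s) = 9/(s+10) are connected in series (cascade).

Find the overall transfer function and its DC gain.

Series: multiply transfer functions. G_eq = 4/(s+10) × 9/(s+10) = 36/((s+10)(s+10)). DC gain = 36/(10×10) = 0.36.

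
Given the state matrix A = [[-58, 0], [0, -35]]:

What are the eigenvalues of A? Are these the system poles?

For diagonal matrix, eigenvalues are diagonal entries: λ₁ = -58, λ₂ = -35. Eigenvalues of A = system poles.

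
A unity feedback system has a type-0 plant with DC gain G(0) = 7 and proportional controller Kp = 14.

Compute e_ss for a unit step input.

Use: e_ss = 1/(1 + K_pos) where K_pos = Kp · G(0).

K_pos = Kp · G(0) = 14 × 7 = 98. e_ss = 1/(1 + 98) = 0.0101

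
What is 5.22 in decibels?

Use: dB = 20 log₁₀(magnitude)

dB = 20 log₁₀(5.22) = 14.4 dB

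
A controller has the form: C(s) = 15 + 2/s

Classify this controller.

This is a Proportional-Integral (PI) controller.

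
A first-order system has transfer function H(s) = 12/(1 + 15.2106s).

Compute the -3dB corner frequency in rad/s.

Corner frequency = 1/τ = 1/15.2106 = 0.066 rad/s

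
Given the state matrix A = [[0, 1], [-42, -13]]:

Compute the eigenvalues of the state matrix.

det(A - λI) = λ² - (-13)λ + 42 = (λ - (-6))(λ - (-7)). Eigenvalues: -6, -7.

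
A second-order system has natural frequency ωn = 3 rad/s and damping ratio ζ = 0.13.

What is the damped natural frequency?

ωd = ωn√(1 - ζ²) = 3√(1 - 0.13²) = 2.97 rad/s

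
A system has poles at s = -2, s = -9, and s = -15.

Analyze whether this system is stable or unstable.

All poles are in the left half-plane. System is stable.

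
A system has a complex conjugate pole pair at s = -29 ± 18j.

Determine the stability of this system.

Real part of poles is -29 (< 0, left half-plane). Stable.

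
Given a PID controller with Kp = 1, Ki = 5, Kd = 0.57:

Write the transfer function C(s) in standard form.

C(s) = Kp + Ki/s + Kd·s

Substituting values: C(s) = 1 + 5/s + 0.57s = (0.57s² + s + 5)/s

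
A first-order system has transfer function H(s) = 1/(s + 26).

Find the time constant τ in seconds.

For H(s) = 1/(s + 1/τ), the pole is at -1/τ = -26, so τ = 1/26 = 0.0385 s.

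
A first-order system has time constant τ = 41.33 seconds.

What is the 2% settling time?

For first-order system, 2% settling time ≈ 4τ = 4 × 41.33 = 165.32 s.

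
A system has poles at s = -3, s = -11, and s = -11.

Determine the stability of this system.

All poles are in the left half-plane. System is stable.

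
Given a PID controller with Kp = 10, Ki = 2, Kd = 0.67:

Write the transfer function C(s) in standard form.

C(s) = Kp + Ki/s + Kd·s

Substituting values: C(s) = 10 + 2/s + 0.67s = (0.67s² + 10s + 2)/s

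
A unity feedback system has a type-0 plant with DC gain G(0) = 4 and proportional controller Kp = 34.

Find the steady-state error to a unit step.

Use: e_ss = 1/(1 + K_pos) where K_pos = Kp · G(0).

K_pos = Kp · G(0) = 34 × 4 = 136. e_ss = 1/(1 + 136) = 0.0073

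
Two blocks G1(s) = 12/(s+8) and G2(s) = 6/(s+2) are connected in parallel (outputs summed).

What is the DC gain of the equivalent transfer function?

Parallel: G_eq = G1 + G2. DC gain = G1(0) + G2(0) = 12/8 + 6/2 = 1.5 + 3 = 4.5.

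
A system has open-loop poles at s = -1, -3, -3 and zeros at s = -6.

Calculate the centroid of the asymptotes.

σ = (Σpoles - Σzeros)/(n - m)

σ = (Σpoles - Σzeros)/(n - m) = (-7 - (-6))/(3 - 1) = -1/2 = -0.5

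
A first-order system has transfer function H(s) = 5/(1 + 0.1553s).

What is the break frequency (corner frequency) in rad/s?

Corner frequency = 1/τ = 1/0.1553 = 6.439 rad/s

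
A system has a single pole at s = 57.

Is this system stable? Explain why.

Pole at s = 57 is in the right half-plane. Unstable.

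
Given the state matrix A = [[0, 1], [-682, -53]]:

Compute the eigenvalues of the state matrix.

det(A - λI) = λ² - (-53)λ + 682 = (λ - (-31))(λ - (-22)). Eigenvalues: -31, -22.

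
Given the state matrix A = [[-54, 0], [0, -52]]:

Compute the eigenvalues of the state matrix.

For diagonal matrix, eigenvalues are diagonal entries: λ₁ = -54, λ₂ = -52.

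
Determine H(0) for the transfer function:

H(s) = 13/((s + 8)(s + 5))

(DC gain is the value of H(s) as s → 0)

DC gain = H(0) = 13/(8 × 5) = 13/40 = 0.325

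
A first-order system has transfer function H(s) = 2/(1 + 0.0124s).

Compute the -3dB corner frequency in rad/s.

Corner frequency = 1/τ = 1/0.0124 = 80.645 rad/s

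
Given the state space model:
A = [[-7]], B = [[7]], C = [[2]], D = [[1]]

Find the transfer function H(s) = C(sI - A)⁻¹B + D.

(sI - A)⁻¹ = 1/(s + 7). H(s) = 2×7/(s + 7) + 1 = (s + 21)/(s + 7).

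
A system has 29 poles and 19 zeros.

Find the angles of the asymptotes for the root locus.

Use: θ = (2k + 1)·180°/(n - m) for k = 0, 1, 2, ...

n - m = 29 - 19 = 10. Angles: θk = (2k + 1)·180°/10 = 18°, 54°, 90°, 126°, 162°, 198°, 234°, 270°, 306°, 342°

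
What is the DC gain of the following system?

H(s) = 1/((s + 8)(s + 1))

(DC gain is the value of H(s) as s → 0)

DC gain = H(0) = 1/(8 × 1) = 1/8 = 0.125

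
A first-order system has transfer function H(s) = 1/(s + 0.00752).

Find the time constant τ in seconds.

For H(s) = 1/(s + 1/τ), the pole is at -1/τ = -0.00752, so τ = 1/0.00752 = 133 s.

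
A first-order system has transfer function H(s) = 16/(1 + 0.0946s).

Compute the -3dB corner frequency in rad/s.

Corner frequency = 1/τ = 1/0.0946 = 10.571 rad/s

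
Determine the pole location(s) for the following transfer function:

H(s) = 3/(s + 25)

Pole is where denominator = 0: s + 25 = 0, so s = -25.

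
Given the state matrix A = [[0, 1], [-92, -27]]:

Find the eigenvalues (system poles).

det(A - λI) = λ² - (-27)λ + 92 = (λ - (-23))(λ - (-4)). Eigenvalues: -23, -4.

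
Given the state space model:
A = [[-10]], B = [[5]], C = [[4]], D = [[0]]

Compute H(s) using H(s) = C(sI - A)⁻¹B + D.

(sI - A)⁻¹ = 1/(s + 10). H(s) = 4 × 5/(s + 10) + 0 = 20/(s + 10).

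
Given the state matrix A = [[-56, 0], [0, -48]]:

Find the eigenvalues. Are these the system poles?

For diagonal matrix, eigenvalues are diagonal entries: λ₁ = -56, λ₂ = -48. Eigenvalues of A = system poles.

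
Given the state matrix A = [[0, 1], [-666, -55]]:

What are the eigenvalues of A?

det(A - λI) = λ² - (-55)λ + 666 = (λ - (-18))(λ - (-37)). Eigenvalues: -18, -37.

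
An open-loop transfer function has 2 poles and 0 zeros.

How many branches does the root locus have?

Root locus has n branches where n = number of poles = 2.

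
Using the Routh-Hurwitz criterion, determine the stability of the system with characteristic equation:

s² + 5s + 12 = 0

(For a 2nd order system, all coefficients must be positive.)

Coefficients: 1, 5, 12. All positive, so system is stable.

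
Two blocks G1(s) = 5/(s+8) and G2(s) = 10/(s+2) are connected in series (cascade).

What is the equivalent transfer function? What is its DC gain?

Series: multiply transfer functions. G_eq = 5/(s+8) × 10/(s+2) = 50/((s+8)(s+2)). DC gain = 50/(8×2) = 3.125.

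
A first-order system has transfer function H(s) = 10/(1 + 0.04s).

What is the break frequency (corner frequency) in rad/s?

Corner frequency = 1/τ = 1/0.04 = 25.0 rad/s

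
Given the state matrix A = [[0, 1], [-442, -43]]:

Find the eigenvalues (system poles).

det(A - λI) = λ² - (-43)λ + 442 = (λ - (-26))(λ - (-17)). Eigenvalues: -26, -17.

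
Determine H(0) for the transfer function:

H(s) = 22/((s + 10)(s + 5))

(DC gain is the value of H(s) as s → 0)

DC gain = H(0) = 22/(10 × 5) = 22/50 = 0.44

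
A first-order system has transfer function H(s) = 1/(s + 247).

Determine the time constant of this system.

For H(s) = 1/(s + 1/τ), the pole is at -1/τ = -247, so τ = 1/247 = 0.0040 s.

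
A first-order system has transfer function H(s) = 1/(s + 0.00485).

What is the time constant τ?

For H(s) = 1/(s + 1/τ), the pole is at -1/τ = -0.00485, so τ = 1/0.00485 = 206.2 s.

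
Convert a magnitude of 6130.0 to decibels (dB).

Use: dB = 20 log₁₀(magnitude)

dB = 20 log₁₀(6130.0) = 75.7 dB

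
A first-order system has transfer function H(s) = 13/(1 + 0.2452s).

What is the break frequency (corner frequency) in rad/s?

Corner frequency = 1/τ = 1/0.2452 = 4.078 rad/s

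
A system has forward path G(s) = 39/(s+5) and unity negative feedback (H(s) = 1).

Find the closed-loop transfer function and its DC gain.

T(s) = G/(1+GH) = [39/(s+5)] / [1 + 39/(s+5)] = 39/(s+5+39) = 39/(s+44). DC gain = 39/44 = 0.8864.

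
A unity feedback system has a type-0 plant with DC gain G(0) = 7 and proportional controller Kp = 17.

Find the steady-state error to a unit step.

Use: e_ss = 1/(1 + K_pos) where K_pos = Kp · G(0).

K_pos = Kp · G(0) = 17 × 7 = 119. e_ss = 1/(1 + 119) = 0.0083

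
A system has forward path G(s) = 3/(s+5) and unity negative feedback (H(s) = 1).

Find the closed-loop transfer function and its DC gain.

T(s) = G/(1+GH) = [3/(s+5)] / [1 + 3/(s+5)] = 3/(s+5+3) = 3/(s+8). DC gain = 3/8 = 0.375.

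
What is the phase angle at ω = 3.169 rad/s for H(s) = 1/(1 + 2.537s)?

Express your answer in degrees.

Phase = -arctan(ωτ) = -arctan(3.169 × 2.537) = -82.9°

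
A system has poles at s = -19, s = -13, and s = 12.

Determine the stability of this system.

Pole(s) at s = 12 are not in the left half-plane. System is unstable.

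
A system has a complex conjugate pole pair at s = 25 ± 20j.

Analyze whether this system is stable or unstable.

Real part of poles is 25 (> 0, right half-plane). Unstable.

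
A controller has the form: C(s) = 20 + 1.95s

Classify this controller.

This is a Proportional-Derivative (PD) controller.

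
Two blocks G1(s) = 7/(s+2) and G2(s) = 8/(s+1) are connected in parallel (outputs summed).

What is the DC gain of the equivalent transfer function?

Parallel: G_eq = G1 + G2. DC gain = G1(0) + G2(0) = 7/2 + 8/1 = 3.5 + 8 = 11.5.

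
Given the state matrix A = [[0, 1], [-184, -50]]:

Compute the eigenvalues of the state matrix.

det(A - λI) = λ² - (-50)λ + 184 = (λ - (-46))(λ - (-4)). Eigenvalues: -46, -4.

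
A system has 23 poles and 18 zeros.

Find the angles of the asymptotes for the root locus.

n - m = 23 - 18 = 5. Angles: θk = (2k + 1)·180°/5 = 36°, 108°, 180°, 252°, 324°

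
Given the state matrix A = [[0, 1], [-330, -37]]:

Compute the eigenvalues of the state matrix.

det(A - λI) = λ² - (-37)λ + 330 = (λ - (-22))(λ - (-15)). Eigenvalues: -22, -15.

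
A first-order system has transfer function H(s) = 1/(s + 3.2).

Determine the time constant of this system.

For H(s) = 1/(s + 1/τ), the pole is at -1/τ = -3.2, so τ = 1/3.2 = 0.3125 s.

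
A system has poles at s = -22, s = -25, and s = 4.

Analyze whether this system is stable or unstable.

Pole(s) at s = 4 are not in the left half-plane. System is unstable.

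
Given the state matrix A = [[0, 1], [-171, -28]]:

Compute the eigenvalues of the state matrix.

det(A - λI) = λ² - (-28)λ + 171 = (λ - (-9))(λ - (-19)). Eigenvalues: -9, -19.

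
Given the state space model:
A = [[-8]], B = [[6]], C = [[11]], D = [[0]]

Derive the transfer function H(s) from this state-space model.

(sI - A)⁻¹ = 1/(s + 8). H(s) = 11 × 6/(s + 8) + 0 = 66/(s + 8).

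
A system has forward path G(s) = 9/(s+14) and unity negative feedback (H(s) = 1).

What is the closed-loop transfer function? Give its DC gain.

T(s) = G/(1+GH) = [9/(s+14)] / [1 + 9/(s+14)] = 9/(s+14+9) = 9/(s+23). DC gain = 9/23 = 0.3913.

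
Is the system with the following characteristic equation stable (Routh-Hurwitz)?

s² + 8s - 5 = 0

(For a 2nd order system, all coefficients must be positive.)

Coefficients: 1, 8, -5. c=-5 not positive, so system is unstable.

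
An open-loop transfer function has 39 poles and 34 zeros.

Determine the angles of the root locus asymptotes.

n - m = 39 - 34 = 5. Angles: θk = (2k + 1)·180°/5 = 36°, 108°, 180°, 252°, 324°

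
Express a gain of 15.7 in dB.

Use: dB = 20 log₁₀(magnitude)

dB = 20 log₁₀(15.7) = 23.9 dB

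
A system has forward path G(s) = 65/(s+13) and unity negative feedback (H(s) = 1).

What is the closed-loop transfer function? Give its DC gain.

T(s) = G/(1+GH) = [65/(s+13)] / [1 + 65/(s+13)] = 65/(s+13+65) = 65/(s+78). DC gain = 65/78 = 0.8333.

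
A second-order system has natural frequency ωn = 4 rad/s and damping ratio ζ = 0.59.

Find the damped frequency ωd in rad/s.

ωd = ωn√(1 - ζ²) = 4√(1 - 0.59²) = 3.23 rad/s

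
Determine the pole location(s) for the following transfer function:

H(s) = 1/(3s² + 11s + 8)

Discriminant = 11² - 4×3×8 = 121 - 96 = 25 > 0, so two distinct real poles. Using quadratic formula: s = (-11 ± √25)/(2×3) = (-11 ± √25)/6, with √25 = 5. s₁ = -6/6 = -1, s₂ = -16/6 ≈ -2.6667. Poles: s₁ = -1, s₂ = -2.6667.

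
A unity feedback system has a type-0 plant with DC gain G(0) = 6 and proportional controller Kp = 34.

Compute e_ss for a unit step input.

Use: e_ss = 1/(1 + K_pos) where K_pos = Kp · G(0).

K_pos = Kp · G(0) = 34 × 6 = 204. e_ss = 1/(1 + 204) = 0.0049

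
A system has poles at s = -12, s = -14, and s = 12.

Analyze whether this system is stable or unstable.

Pole(s) at s = 12 are not in the left half-plane. System is unstable.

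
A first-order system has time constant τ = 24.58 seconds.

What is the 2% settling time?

For first-order system, 2% settling time ≈ 4τ = 4 × 24.58 = 98.32 s.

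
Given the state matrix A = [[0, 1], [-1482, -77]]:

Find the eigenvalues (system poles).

det(A - λI) = λ² - (-77)λ + 1482 = (λ - (-38))(λ - (-39)). Eigenvalues: -38, -39.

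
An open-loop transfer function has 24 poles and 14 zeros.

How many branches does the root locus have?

Root locus has n branches where n = number of poles = 24.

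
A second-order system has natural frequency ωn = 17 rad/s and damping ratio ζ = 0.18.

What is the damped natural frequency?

ωd = ωn√(1 - ζ²) = 17√(1 - 0.18²) = 16.72 rad/s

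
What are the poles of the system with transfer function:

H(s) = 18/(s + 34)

Pole is where denominator = 0: s + 34 = 0, so s = -34.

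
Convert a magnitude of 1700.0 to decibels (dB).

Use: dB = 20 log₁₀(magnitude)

dB = 20 log₁₀(1700.0) = 64.6 dB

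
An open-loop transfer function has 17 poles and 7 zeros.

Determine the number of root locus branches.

Root locus has n branches where n = number of poles = 17.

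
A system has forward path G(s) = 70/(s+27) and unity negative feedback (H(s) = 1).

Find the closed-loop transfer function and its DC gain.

T(s) = G/(1+GH) = [70/(s+27)] / [1 + 70/(s+27)] = 70/(s+27+70) = 70/(s+97). DC gain = 70/97 = 0.7216.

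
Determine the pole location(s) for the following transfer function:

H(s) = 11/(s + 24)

Pole is where denominator = 0: s + 24 = 0, so s = -24.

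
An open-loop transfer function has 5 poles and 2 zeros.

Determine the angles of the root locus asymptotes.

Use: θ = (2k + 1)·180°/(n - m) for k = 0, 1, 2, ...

n - m = 5 - 2 = 3. Angles: θk = (2k + 1)·180°/3 = 60°, 180°, 300°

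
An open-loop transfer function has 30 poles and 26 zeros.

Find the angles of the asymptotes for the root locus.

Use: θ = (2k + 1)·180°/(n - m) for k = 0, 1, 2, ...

n - m = 30 - 26 = 4. Angles: θk = (2k + 1)·180°/4 = 45°, 135°, 225°, 315°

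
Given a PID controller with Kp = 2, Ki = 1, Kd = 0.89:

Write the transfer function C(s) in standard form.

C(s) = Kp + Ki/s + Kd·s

Substituting values: C(s) = 2 + 1/s + 0.89s = (0.89s² + 2s + 1)/s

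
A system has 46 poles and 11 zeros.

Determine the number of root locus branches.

Root locus has n branches where n = number of poles = 46.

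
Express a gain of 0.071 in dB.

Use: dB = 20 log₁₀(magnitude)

dB = 20 log₁₀(0.071) = -23.0 dB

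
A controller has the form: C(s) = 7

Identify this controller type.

This is a Proportional (P) controller.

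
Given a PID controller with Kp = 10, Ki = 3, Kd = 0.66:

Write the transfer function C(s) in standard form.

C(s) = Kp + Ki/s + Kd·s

Substituting values: C(s) = 10 + 3/s + 0.66s = (0.66s² + 10s + 3)/s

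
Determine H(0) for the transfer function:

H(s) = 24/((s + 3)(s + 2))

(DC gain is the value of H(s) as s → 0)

DC gain = H(0) = 24/(3 × 2) = 24/6 = 4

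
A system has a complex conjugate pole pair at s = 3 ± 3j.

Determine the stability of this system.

Real part of poles is 3 (> 0, right half-plane). Unstable.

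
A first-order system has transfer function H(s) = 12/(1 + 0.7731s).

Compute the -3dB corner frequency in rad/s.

Corner frequency = 1/τ = 1/0.7731 = 1.293 rad/s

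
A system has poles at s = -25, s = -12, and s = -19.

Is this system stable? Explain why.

All poles are in the left half-plane. System is stable.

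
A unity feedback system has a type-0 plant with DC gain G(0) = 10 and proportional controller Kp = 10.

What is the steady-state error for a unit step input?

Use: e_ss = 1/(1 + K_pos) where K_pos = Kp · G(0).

K_pos = Kp · G(0) = 10 × 10 = 100. e_ss = 1/(1 + 100) = 0.0099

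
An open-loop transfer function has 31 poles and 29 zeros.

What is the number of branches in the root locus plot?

Root locus has n branches where n = number of poles = 31.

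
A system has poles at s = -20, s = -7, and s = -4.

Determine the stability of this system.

All poles are in the left half-plane. System is stable.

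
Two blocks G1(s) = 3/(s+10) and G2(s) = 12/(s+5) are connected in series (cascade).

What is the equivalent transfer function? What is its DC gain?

Series: multiply transfer functions. G_eq = 3/(s+10) × 12/(s+5) = 36/((s+10)(s+5)). DC gain = 36/(10×5) = 0.72.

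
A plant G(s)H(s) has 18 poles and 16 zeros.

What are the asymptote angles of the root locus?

n - m = 18 - 16 = 2. Angles: θk = (2k + 1)·180°/2 = 90°, 270°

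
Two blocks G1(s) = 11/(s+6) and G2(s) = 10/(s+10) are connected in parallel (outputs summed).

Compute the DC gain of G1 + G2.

Parallel: G_eq = G1 + G2. DC gain = G1(0) + G2(0) = 11/6 + 10/10 = 1.8333 + 1 = 2.8333.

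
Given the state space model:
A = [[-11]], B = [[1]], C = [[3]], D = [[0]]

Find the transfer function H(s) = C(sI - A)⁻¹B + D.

(sI - A)⁻¹ = 1/(s + 11). H(s) = 3 × 1/(s + 11) + 0 = 3/(s + 11).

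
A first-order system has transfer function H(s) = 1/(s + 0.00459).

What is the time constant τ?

For H(s) = 1/(s + 1/τ), the pole is at -1/τ = -0.00459, so τ = 1/0.00459 = 217.9 s.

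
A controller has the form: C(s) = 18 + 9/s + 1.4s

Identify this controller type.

This is a Proportional-Integral-Derivative (PID) controller.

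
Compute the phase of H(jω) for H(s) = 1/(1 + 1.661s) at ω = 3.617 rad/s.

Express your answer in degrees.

Phase = -arctan(ωτ) = -arctan(3.617 × 1.661) = -80.5°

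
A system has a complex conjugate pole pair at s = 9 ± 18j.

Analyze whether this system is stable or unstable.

Real part of poles is 9 (> 0, right half-plane). Unstable.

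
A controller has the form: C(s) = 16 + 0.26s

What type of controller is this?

This is a Proportional-Derivative (PD) controller.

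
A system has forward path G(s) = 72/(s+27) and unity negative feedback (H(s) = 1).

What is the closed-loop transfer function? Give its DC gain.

T(s) = G/(1+GH) = [72/(s+27)] / [1 + 72/(s+27)] = 72/(s+27+72) = 72/(s+99). DC gain = 72/99 = 0.7273.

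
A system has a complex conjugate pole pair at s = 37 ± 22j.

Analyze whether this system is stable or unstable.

Real part of poles is 37 (> 0, right half-plane). Unstable.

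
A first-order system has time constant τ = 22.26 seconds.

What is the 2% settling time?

For first-order system, 2% settling time ≈ 4τ = 4 × 22.26 = 89.04 s.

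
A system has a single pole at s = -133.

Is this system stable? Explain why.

Pole at s = -133 is in the left half-plane. Stable.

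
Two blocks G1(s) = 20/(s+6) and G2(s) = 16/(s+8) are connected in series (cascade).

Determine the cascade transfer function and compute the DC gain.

Series: multiply transfer functions. G_eq = 20/(s+6) × 16/(s+8) = 320/((s+6)(s+8)). DC gain = 320/(6×8) = 6.6667.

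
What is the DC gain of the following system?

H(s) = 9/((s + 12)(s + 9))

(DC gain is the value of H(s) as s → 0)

DC gain = H(0) = 9/(12 × 9) = 9/108 = 0.0833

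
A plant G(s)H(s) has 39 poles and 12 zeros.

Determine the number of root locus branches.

Root locus has n branches where n = number of poles = 39.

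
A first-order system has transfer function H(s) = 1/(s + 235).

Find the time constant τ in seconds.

For H(s) = 1/(s + 1/τ), the pole is at -1/τ = -235, so τ = 1/235 = 0.0043 s.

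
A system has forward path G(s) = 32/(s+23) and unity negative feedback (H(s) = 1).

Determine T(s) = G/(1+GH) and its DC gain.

T(s) = G/(1+GH) = [32/(s+23)] / [1 + 32/(s+23)] = 32/(s+23+32) = 32/(s+55). DC gain = 32/55 = 0.5818.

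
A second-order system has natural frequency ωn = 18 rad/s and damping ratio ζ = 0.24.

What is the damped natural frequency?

ωd = ωn√(1 - ζ²) = 18√(1 - 0.24²) = 17.47 rad/s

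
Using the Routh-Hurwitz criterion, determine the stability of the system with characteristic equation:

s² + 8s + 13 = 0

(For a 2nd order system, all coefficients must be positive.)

Coefficients: 1, 8, 13. All positive, so system is stable.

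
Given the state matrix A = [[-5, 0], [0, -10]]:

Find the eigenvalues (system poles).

For diagonal matrix, eigenvalues are diagonal entries: λ₁ = -5, λ₂ = -10.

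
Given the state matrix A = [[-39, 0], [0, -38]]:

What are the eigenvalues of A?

For diagonal matrix, eigenvalues are diagonal entries: λ₁ = -39, λ₂ = -38.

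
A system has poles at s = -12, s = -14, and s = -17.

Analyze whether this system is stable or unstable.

All poles are in the left half-plane. System is stable.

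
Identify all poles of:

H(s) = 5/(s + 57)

Pole is where denominator = 0: s + 57 = 0, so s = -57.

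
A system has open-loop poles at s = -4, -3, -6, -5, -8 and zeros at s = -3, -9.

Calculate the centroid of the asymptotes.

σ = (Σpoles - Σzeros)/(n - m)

σ = (Σpoles - Σzeros)/(n - m) = (-26 - (-12))/(5 - 2) = -14/3 = -4.67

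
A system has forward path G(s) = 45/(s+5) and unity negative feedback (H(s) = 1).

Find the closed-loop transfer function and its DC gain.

T(s) = G/(1+GH) = [45/(s+5)] / [1 + 45/(s+5)] = 45/(s+5+45) = 45/(s+50). DC gain = 45/50 = 0.9.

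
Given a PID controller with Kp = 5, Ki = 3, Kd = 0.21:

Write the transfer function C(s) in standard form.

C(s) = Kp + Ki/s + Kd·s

Substituting values: C(s) = 5 + 3/s + 0.21s = (0.21s² + 5s + 3)/s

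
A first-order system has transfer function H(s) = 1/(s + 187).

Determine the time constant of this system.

For H(s) = 1/(s + 1/τ), the pole is at -1/τ = -187, so τ = 1/187 = 0.0053 s.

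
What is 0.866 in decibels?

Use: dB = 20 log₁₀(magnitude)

dB = 20 log₁₀(0.866) = -1.2 dB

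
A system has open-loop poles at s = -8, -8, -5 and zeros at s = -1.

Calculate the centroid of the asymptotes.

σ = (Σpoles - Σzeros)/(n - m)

σ = (Σpoles - Σzeros)/(n - m) = (-21 - (-1))/(3 - 1) = -20/2 = -10.0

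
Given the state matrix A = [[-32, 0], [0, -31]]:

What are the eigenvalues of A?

For diagonal matrix, eigenvalues are diagonal entries: λ₁ = -32, λ₂ = -31.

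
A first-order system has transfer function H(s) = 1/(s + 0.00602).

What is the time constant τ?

For H(s) = 1/(s + 1/τ), the pole is at -1/τ = -0.00602, so τ = 1/0.00602 = 166.1 s.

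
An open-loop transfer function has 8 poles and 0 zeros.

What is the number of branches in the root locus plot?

Root locus has n branches where n = number of poles = 8.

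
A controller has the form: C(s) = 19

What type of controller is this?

This is a Proportional (P) controller.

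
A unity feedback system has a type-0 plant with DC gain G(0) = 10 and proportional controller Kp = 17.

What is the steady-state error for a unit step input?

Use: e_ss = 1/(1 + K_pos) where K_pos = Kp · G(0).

K_pos = Kp · G(0) = 17 × 10 = 170. e_ss = 1/(1 + 170) = 0.0058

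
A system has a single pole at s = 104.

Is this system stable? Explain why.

Pole at s = 104 is in the right half-plane. Unstable.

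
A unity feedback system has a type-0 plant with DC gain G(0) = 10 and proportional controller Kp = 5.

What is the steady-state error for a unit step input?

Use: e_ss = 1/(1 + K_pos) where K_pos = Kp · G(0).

K_pos = Kp · G(0) = 5 × 10 = 50. e_ss = 1/(1 + 50) = 0.0196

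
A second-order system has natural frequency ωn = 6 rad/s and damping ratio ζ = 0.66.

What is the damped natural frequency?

ωd = ωn√(1 - ζ²) = 6√(1 - 0.66²) = 4.51 rad/s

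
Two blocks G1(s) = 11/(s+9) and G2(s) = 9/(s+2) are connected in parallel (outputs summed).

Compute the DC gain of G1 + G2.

Parallel: G_eq = G1 + G2. DC gain = G1(0) + G2(0) = 11/9 + 9/2 = 1.2222 + 4.5 = 5.7222.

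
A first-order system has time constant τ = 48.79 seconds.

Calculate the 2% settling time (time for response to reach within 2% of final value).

For first-order system, 2% settling time ≈ 4τ = 4 × 48.79 = 195.16 s.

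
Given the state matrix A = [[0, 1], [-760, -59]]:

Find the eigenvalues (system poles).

det(A - λI) = λ² - (-59)λ + 760 = (λ - (-40))(λ - (-19)). Eigenvalues: -40, -19.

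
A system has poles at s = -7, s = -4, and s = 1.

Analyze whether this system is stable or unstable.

Pole(s) at s = 1 are not in the left half-plane. System is unstable.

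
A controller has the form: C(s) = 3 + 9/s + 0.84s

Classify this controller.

This is a Proportional-Integral-Derivative (PID) controller.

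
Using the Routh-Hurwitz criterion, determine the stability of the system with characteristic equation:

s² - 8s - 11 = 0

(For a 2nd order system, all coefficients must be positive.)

Coefficients: 1, -8, -11. b=-8, c=-11 not positive, so system is unstable.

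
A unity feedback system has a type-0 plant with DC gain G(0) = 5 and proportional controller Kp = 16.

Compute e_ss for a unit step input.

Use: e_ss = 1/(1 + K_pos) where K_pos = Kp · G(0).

K_pos = Kp · G(0) = 16 × 5 = 80. e_ss = 1/(1 + 80) = 0.0123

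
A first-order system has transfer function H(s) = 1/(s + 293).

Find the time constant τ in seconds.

For H(s) = 1/(s + 1/τ), the pole is at -1/τ = -293, so τ = 1/293 = 0.0034 s.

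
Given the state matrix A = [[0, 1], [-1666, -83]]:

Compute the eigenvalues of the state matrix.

det(A - λI) = λ² - (-83)λ + 1666 = (λ - (-49))(λ - (-34)). Eigenvalues: -49, -34.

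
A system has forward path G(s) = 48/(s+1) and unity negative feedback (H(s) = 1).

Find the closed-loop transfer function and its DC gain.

T(s) = G/(1+GH) = [48/(s+1)] / [1 + 48/(s+1)] = 48/(s+1+48) = 48/(s+49). DC gain = 48/49 = 0.9796.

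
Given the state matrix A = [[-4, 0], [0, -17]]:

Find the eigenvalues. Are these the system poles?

For diagonal matrix, eigenvalues are diagonal entries: λ₁ = -4, λ₂ = -17. Eigenvalues of A = system poles.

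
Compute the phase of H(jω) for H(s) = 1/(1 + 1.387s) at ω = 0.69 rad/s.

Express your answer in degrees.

Phase = -arctan(ωτ) = -arctan(0.69 × 1.387) = -43.7°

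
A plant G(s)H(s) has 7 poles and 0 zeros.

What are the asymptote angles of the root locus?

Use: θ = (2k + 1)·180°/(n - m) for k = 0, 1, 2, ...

n - m = 7 - 0 = 7. Angles: θk = (2k + 1)·180°/7 = 25.71°, 77.14°, 128.57°, 180°, 231.43°, 282.86°, 334.29°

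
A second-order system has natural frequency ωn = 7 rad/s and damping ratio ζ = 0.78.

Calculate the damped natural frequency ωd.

ωd = ωn√(1 - ζ²) = 7√(1 - 0.78²) = 4.38 rad/s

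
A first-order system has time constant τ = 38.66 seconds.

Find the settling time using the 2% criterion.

For first-order system, 2% settling time ≈ 4τ = 4 × 38.66 = 154.64 s.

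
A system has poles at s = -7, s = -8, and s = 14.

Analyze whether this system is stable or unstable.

Pole(s) at s = 14 are not in the left half-plane. System is unstable.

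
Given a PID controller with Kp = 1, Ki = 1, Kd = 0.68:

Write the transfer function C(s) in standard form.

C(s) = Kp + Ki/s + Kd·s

Substituting values: C(s) = 1 + 1/s + 0.68s = (0.68s² + s + 1)/s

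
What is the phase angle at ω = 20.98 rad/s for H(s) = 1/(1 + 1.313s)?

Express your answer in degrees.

Phase = -arctan(ωτ) = -arctan(20.98 × 1.313) = -87.9°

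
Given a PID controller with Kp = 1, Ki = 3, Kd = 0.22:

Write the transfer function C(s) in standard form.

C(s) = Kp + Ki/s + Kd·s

Substituting values: C(s) = 1 + 3/s + 0.22s = (0.22s² + s + 3)/s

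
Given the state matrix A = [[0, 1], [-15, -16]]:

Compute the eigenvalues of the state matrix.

det(A - λI) = λ² - (-16)λ + 15 = (λ - (-15))(λ - (-1)). Eigenvalues: -15, -1.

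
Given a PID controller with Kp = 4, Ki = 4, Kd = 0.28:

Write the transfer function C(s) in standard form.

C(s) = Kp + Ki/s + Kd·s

Substituting values: C(s) = 4 + 4/s + 0.28s = (0.28s² + 4s + 4)/s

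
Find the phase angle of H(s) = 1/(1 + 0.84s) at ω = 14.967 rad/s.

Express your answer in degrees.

Phase = -arctan(ωτ) = -arctan(14.967 × 0.84) = -85.5°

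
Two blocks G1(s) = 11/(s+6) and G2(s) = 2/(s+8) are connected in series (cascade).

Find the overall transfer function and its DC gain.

Series: multiply transfer functions. G_eq = 11/(s+6) × 2/(s+8) = 22/((s+6)(s+8)). DC gain = 22/(6×8) = 0.4583.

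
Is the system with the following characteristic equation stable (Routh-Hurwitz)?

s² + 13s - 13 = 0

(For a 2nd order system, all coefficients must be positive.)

Coefficients: 1, 13, -13. c=-13 not positive, so system is unstable.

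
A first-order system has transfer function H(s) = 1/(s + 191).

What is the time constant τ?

For H(s) = 1/(s + 1/τ), the pole is at -1/τ = -191, so τ = 1/191 = 0.0052 s.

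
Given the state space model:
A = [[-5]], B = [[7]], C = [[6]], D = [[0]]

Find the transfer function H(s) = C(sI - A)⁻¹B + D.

(sI - A)⁻¹ = 1/(s + 5). H(s) = 6 × 7/(s + 5) + 0 = 42/(s + 5).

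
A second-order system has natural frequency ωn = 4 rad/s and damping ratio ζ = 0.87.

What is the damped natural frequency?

ωd = ωn√(1 - ζ²) = 4√(1 - 0.87²) = 1.97 rad/s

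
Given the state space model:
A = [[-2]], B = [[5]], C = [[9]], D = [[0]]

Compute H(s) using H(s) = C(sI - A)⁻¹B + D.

(sI - A)⁻¹ = 1/(s + 2). H(s) = 9 × 5/(s + 2) + 0 = 45/(s + 2).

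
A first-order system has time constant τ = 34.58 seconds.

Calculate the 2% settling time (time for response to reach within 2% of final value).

For first-order system, 2% settling time ≈ 4τ = 4 × 34.58 = 138.32 s.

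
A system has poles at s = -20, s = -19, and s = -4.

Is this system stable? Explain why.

All poles are in the left half-plane. System is stable.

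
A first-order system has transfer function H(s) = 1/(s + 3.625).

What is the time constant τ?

For H(s) = 1/(s + 1/τ), the pole is at -1/τ = -3.625, so τ = 1/3.625 = 0.2759 s.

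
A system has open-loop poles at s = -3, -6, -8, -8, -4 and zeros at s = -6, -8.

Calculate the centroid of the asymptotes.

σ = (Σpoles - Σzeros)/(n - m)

σ = (Σpoles - Σzeros)/(n - m) = (-29 - (-14))/(5 - 2) = -15/3 = -5.0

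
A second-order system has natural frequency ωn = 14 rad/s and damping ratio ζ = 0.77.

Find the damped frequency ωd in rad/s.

ωd = ωn√(1 - ζ²) = 14√(1 - 0.77²) = 8.93 rad/s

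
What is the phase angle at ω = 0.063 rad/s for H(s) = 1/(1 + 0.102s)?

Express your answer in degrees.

Phase = -arctan(ωτ) = -arctan(0.063 × 0.102) = -0.4°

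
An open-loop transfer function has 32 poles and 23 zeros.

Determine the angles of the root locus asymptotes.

n - m = 32 - 23 = 9. Angles: θk = (2k + 1)·180°/9 = 20°, 60°, 100°, 140°, 180°, 220°, 260°, 300°, 340°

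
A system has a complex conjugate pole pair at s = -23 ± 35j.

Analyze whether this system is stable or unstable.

Real part of poles is -23 (< 0, left half-plane). Stable.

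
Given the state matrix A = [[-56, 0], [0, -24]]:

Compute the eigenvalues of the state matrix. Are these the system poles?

For diagonal matrix, eigenvalues are diagonal entries: λ₁ = -56, λ₂ = -24. Eigenvalues of A = system poles.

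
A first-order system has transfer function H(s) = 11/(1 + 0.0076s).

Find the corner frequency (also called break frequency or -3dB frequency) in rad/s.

Corner frequency = 1/τ = 1/0.0076 = 131.579 rad/s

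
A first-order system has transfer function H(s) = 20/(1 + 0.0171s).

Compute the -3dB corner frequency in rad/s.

Corner frequency = 1/τ = 1/0.0171 = 58.48 rad/s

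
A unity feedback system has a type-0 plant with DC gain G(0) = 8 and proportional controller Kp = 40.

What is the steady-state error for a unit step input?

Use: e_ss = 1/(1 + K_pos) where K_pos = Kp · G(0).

K_pos = Kp · G(0) = 40 × 8 = 320. e_ss = 1/(1 + 320) = 0.0031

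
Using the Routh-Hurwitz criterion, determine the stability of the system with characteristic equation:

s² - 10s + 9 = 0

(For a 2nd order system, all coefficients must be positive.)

Coefficients: 1, -10, 9. b=-10 not positive, so system is unstable.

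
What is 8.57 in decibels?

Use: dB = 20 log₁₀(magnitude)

dB = 20 log₁₀(8.57) = 18.7 dB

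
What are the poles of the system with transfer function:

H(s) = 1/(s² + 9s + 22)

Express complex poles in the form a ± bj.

Discriminant = 9² - 4×1×22 = 81 - 88 = -7 < 0, so the poles are a complex conjugate pair s = (-9 ± j√7)/(2×1). Real part = -9/(2×1) = -9/2 = -4.5; imaginary part = ±√7/(2×1) ≈ 1.3229. Poles: s = -4.5 ± 1.3229j.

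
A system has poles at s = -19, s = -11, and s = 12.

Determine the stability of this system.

Pole(s) at s = 12 are not in the left half-plane. System is unstable.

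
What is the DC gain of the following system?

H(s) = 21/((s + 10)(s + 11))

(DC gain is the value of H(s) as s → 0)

DC gain = H(0) = 21/(10 × 11) = 21/110 = 0.1909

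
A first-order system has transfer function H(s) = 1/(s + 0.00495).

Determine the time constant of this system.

For H(s) = 1/(s + 1/τ), the pole is at -1/τ = -0.00495, so τ = 1/0.00495 = 202 s.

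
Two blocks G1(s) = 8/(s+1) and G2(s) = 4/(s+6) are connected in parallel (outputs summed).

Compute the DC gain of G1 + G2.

Parallel: G_eq = G1 + G2. DC gain = G1(0) + G2(0) = 8/1 + 4/6 = 8 + 0.6667 = 8.6667.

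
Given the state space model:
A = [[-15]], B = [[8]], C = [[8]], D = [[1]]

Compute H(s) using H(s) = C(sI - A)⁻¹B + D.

(sI - A)⁻¹ = 1/(s + 15). H(s) = 8×8/(s + 15) + 1 = (s + 79)/(s + 15).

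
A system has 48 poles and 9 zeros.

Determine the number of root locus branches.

Root locus has n branches where n = number of poles = 48.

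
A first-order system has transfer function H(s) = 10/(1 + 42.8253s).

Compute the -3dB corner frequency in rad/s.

Corner frequency = 1/τ = 1/42.8253 = 0.023 rad/s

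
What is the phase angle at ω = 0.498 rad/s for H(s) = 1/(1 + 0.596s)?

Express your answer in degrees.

Phase = -arctan(ωτ) = -arctan(0.498 × 0.596) = -16.5°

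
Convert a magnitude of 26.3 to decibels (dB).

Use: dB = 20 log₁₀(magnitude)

dB = 20 log₁₀(26.3) = 28.4 dB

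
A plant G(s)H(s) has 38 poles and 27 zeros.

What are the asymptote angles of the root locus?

n - m = 38 - 27 = 11. Angles: θk = (2k + 1)·180°/11 = 16.36°, 49.09°, 81.82°, 114.55°, 147.27°, 180°, 212.73°, 245.45°, 278.18°, 310.91°, 343.64°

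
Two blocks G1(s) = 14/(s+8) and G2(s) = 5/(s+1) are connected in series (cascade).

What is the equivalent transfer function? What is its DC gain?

Series: multiply transfer functions. G_eq = 14/(s+8) × 5/(s+1) = 70/((s+8)(s+1)). DC gain = 70/(8×1) = 8.75.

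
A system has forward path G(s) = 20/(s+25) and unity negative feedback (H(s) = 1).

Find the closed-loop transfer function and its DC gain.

T(s) = G/(1+GH) = [20/(s+25)] / [1 + 20/(s+25)] = 20/(s+25+20) = 20/(s+45). DC gain = 20/45 = 0.4444.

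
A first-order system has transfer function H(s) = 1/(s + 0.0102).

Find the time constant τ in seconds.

For H(s) = 1/(s + 1/τ), the pole is at -1/τ = -0.0102, so τ = 1/0.0102 = 98.04 s.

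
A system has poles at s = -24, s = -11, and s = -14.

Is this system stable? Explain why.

All poles are in the left half-plane. System is stable.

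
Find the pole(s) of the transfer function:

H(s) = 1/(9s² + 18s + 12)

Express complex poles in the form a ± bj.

Discriminant = 18² - 4×9×12 = 324 - 432 = -108 < 0, so the poles are a complex conjugate pair s = (-18 ± j√108)/(2×9). Real part = -18/(2×9) = -18/18 = -1; imaginary part = ±√108/(2×9) ≈ 0.5774. Poles: s = -1 ± 0.5774j.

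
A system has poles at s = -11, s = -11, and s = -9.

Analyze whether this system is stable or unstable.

All poles are in the left half-plane. System is stable.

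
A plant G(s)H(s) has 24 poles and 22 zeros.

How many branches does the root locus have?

Root locus has n branches where n = number of poles = 24.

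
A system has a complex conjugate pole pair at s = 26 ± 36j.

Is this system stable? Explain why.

Real part of poles is 26 (> 0, right half-plane). Unstable.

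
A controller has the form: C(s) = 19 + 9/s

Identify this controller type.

This is a Proportional-Integral (PI) controller.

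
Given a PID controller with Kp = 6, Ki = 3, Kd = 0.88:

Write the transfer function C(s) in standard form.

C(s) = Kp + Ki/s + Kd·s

Substituting values: C(s) = 6 + 3/s + 0.88s = (0.88s² + 6s + 3)/s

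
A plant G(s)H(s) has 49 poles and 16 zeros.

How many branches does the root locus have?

Root locus has n branches where n = number of poles = 49.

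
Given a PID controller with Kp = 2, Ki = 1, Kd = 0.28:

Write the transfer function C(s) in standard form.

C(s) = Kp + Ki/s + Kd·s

Substituting values: C(s) = 2 + 1/s + 0.28s = (0.28s² + 2s + 1)/s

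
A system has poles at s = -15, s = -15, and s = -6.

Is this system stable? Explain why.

All poles are in the left half-plane. System is stable.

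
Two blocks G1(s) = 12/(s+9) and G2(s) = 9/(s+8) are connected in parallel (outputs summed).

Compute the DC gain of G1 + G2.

Parallel: G_eq = G1 + G2. DC gain = G1(0) + G2(0) = 12/9 + 9/8 = 1.3333 + 1.125 = 2.4583.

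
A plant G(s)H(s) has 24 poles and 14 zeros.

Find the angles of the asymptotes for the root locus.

n - m = 24 - 14 = 10. Angles: θk = (2k + 1)·180°/10 = 18°, 54°, 90°, 126°, 162°, 198°, 234°, 270°, 306°, 342°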